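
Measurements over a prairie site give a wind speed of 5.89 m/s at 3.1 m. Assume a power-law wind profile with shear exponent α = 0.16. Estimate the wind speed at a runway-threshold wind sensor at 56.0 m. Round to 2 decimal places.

Power-law profile: V₂ = V₁ · (z₂/z₁)^α
V₂ = 5.89 × (56.0/3.1)^0.16 = 5.89 × (18.0645)^0.16
    = 5.89 × 1.5889 = 9.3585 m/s

9.36 m/s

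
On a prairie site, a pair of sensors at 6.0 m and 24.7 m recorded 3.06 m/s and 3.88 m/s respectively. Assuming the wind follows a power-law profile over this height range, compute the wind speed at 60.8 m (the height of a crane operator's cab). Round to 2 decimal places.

4.51 m/s

First find α: α = ln(V₂/V₁)/ln(z₂/z₁) = ln(3.88/3.06)/ln(24.7/6.0) = 0.23742/1.41504 = 0.1678
Extrapolate from 24.7 m to 60.8 m: V₃ = 3.88 × (60.8/24.7)^0.1678 = 3.88 × 1.1632 = 4.5130 m/s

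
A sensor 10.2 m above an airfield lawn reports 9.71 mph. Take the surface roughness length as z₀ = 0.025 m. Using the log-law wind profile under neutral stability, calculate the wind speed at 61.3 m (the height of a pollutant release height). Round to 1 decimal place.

Log law: V(z) ∝ ln(z/z₀), so V₂/V₁ = ln(z₂/z₀) / ln(z₁/z₀).
ln(61.3/0.025) = 7.8047, ln(10.2/0.025) = 6.0113
V₂ = 9.71 × 7.8047/6.0113 = 9.71 × 1.2983 = 12.6069 mph

12.6 mph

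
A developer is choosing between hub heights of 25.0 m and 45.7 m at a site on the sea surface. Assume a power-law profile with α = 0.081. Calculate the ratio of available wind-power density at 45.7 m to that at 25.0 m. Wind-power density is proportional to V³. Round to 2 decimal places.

Speed ratio: V_B/V_A = (z_B/z_A)^α = (45.7/25.0)^0.081 = (1.8280)^0.081 = 1.05007
Power-density ratio: P_B/P_A = (V_B/V_A)³ = (1.05007)³ = 1.15787

1.16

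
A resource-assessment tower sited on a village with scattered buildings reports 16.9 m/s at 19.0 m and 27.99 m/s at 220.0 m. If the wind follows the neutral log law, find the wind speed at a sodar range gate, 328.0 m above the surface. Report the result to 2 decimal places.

Log law: V ∝ ln(z/z₀). From the pair, with r = V₁/V₂ = 0.60379,
ln z₀ = (ln z₁ − r·ln z₂)/(1 − r) = (2.9444 − 0.60379×5.3936)/0.39621 = -0.7879 → z₀ = 0.4548 m
V₃ = V₁ · ln(z₃/z₀)/ln(z₁/z₀) = 16.9 × 6.5809/3.7323 = 29.7984 m/s

29.80 m/s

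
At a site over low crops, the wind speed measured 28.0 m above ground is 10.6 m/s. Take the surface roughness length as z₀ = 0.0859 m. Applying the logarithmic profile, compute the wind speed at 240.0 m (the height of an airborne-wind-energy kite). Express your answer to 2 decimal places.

Log law: V(z) ∝ ln(z/z₀), so V₂/V₁ = ln(z₂/z₀) / ln(z₁/z₀).
ln(240.0/0.0859) = 7.9352, ln(28.0/0.0859) = 5.7868
V₂ = 10.6 × 7.9352/5.7868 = 10.6 × 1.3713 = 14.5354 m/s

14.54 m/s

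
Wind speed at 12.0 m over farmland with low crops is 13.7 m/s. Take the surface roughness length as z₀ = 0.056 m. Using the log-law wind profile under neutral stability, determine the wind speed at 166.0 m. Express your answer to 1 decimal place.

20.4 m/s

Log law: V(z) ∝ ln(z/z₀), so V₂/V₁ = ln(z₂/z₀) / ln(z₁/z₀).
ln(166.0/0.056) = 7.9944, ln(12.0/0.056) = 5.3673
V₂ = 13.7 × 7.9944/5.3673 = 13.7 × 1.4895 = 20.4056 m/s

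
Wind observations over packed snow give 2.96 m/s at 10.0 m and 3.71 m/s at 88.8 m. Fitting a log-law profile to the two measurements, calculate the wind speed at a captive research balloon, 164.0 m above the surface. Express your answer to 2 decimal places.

Log law: V ∝ ln(z/z₀). From the pair, with r = V₁/V₂ = 0.79784,
ln z₀ = (ln z₁ − r·ln z₂)/(1 − r) = (2.3026 − 0.79784×4.4864)/0.20216 = -6.3162 → z₀ = 0.001807 m
V₃ = V₁ · ln(z₃/z₀)/ln(z₁/z₀) = 2.96 × 11.4160/8.6187 = 3.9207 m/s

3.92 m/s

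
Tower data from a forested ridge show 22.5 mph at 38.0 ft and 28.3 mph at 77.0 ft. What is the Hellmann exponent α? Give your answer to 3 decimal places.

Power law: V₂/V₁ = (z₂/z₁)^α ⇒ α = ln(V₂/V₁) / ln(z₂/z₁)
α = ln(28.3/22.5) / ln(77.0/38.0) = ln(1.2578) / ln(2.0263)
  = 0.22935 / 0.70622 = 0.32475

α ≈ 0.325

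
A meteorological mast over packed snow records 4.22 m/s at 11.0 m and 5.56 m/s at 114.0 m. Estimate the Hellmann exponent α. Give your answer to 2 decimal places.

α ≈ 0.12

Power law: V₂/V₁ = (z₂/z₁)^α ⇒ α = ln(V₂/V₁) / ln(z₂/z₁)
α = ln(5.56/4.22) / ln(114.0/11.0) = ln(1.3175) / ln(10.3636)
  = 0.27576 / 2.33830 = 0.11793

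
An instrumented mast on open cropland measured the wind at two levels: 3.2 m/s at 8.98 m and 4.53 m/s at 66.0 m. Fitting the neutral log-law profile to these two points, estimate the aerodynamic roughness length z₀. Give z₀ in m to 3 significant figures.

z₀ ≈ 0.0740 m

Log law: V(z) ∝ ln(z/z₀). With r = V₁/V₂ = 3.2/4.53 = 0.70640,
r · ln(z₂/z₀) = ln(z₁/z₀) ⇒ ln z₀ = (ln z₁ − r·ln z₂)/(1 − r)
ln z₀ = (2.19500 − 0.70640×4.18965) / 0.29360 = -2.6042
z₀ = exp(-2.6042) = 0.07396 m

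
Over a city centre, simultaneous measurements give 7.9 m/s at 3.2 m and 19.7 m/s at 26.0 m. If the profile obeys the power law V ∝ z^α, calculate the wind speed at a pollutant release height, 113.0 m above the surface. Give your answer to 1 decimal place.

37.4 m/s

First find α: α = ln(V₂/V₁)/ln(z₂/z₁) = ln(19.7/7.9)/ln(26.0/3.2) = 0.91376/2.09495 = 0.4362
Extrapolate from 26.0 m to 113.0 m: V₃ = 19.7 × (113.0/26.0)^0.4362 = 19.7 × 1.8981 = 37.3929 m/s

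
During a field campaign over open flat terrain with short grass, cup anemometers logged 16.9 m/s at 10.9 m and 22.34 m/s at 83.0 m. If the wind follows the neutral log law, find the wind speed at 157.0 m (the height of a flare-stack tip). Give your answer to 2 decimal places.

Log law: V ∝ ln(z/z₀). From the pair, with r = V₁/V₂ = 0.75649,
ln z₀ = (ln z₁ − r·ln z₂)/(1 − r) = (2.3888 − 0.75649×4.4188)/0.24351 = -3.9179 → z₀ = 0.01988 m
V₃ = V₁ · ln(z₃/z₀)/ln(z₁/z₀) = 16.9 × 8.9742/6.3067 = 24.0481 m/s

24.05 m/s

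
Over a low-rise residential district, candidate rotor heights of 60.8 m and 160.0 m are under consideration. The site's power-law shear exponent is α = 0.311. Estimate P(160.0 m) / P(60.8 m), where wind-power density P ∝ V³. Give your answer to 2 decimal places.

Speed ratio: V_B/V_A = (z_B/z_A)^α = (160.0/60.8)^0.311 = (2.6316)^0.311 = 1.35110
Power-density ratio: P_B/P_A = (V_B/V_A)³ = (1.35110)³ = 2.46639

2.47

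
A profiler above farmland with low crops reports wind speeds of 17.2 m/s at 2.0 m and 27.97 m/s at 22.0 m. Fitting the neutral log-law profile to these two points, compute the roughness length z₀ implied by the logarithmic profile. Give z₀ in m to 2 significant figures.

z₀ ≈ 0.043 m

Log law: V(z) ∝ ln(z/z₀). With r = V₁/V₂ = 17.2/27.97 = 0.61494,
r · ln(z₂/z₀) = ln(z₁/z₀) ⇒ ln z₀ = (ln z₁ − r·ln z₂)/(1 − r)
ln z₀ = (0.69315 − 0.61494×3.09104) / 0.38506 = -3.1364
z₀ = exp(-3.1364) = 0.04344 m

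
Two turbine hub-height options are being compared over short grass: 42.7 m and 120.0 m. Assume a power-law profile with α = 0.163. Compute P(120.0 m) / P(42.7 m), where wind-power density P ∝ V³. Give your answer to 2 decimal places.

1.66

Speed ratio: V_B/V_A = (z_B/z_A)^α = (120.0/42.7)^0.163 = (2.8103)^0.163 = 1.18344
Power-density ratio: P_B/P_A = (V_B/V_A)³ = (1.18344)³ = 1.65745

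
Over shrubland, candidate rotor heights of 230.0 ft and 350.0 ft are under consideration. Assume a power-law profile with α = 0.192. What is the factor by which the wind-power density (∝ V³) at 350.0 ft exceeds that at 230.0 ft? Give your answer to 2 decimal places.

Speed ratio: V_B/V_A = (z_B/z_A)^α = (350.0/230.0)^0.192 = (1.5217)^0.192 = 1.08395
Power-density ratio: P_B/P_A = (V_B/V_A)³ = (1.08395)³ = 1.27359

1.27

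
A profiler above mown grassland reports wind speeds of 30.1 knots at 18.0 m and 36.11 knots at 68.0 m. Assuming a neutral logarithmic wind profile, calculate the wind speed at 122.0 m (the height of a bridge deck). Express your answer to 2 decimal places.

38.75 knots

Log law: V ∝ ln(z/z₀). From the pair, with r = V₁/V₂ = 0.83356,
ln z₀ = (ln z₁ − r·ln z₂)/(1 − r) = (2.8904 − 0.83356×4.2195)/0.16644 = -3.7664 → z₀ = 0.02314 m
V₃ = V₁ · ln(z₃/z₀)/ln(z₁/z₀) = 30.1 × 8.5704/6.6567 = 38.7530 knots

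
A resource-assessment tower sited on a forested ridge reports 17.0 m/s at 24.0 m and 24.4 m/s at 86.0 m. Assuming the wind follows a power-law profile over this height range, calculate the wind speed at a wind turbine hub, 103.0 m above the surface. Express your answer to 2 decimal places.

25.68 m/s

First find α: α = ln(V₂/V₁)/ln(z₂/z₁) = ln(24.4/17.0)/ln(86.0/24.0) = 0.36137/1.27629 = 0.2831
Extrapolate from 86.0 m to 103.0 m: V₃ = 24.4 × (103.0/86.0)^0.2831 = 24.4 × 1.0524 = 25.6786 m/s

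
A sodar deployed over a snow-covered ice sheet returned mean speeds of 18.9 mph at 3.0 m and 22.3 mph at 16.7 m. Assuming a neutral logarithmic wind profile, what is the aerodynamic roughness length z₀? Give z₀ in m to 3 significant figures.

Log law: V(z) ∝ ln(z/z₀). With r = V₁/V₂ = 18.9/22.3 = 0.84753,
r · ln(z₂/z₀) = ln(z₁/z₀) ⇒ ln z₀ = (ln z₁ − r·ln z₂)/(1 − r)
ln z₀ = (1.09861 − 0.84753×2.81541) / 0.15247 = -8.4448
z₀ = exp(-8.4448) = 0.0002150 m

z₀ ≈ 0.000215 m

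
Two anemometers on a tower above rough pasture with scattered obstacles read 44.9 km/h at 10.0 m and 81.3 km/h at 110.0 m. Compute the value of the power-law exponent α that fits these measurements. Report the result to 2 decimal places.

α ≈ 0.25

Power law: V₂/V₁ = (z₂/z₁)^α ⇒ α = ln(V₂/V₁) / ln(z₂/z₁)
α = ln(81.3/44.9) / ln(110.0/10.0) = ln(1.8107) / ln(11.0000)
  = 0.59371 / 2.39790 = 0.24760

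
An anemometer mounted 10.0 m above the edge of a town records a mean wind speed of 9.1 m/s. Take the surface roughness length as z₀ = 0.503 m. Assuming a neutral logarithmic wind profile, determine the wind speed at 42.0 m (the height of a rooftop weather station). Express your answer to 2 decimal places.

13.47 m/s

Log law: V(z) ∝ ln(z/z₀), so V₂/V₁ = ln(z₂/z₀) / ln(z₁/z₀).
ln(42.0/0.503) = 4.4248, ln(10.0/0.503) = 2.9898
V₂ = 9.1 × 4.4248/2.9898 = 9.1 × 1.4800 = 13.4680 m/s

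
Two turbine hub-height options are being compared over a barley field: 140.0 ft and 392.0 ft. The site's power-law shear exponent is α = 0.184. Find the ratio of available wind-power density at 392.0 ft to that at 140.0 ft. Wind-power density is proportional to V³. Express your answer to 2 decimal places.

Speed ratio: V_B/V_A = (z_B/z_A)^α = (392.0/140.0)^0.184 = (2.8000)^0.184 = 1.20858
Power-density ratio: P_B/P_A = (V_B/V_A)³ = (1.20858)³ = 1.76535

1.77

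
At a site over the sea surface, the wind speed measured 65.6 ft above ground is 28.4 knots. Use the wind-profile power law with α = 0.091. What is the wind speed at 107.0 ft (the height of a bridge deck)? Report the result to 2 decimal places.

29.69 knots

Power-law profile: V₂ = V₁ · (z₂/z₁)^α
V₂ = 28.4 × (107.0/65.6)^0.091 = 28.4 × (1.6311)^0.091
    = 28.4 × 1.0455 = 29.6930 knots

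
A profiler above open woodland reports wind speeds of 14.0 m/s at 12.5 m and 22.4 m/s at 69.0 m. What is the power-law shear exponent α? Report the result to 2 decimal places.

Power law: V₂/V₁ = (z₂/z₁)^α ⇒ α = ln(V₂/V₁) / ln(z₂/z₁)
α = ln(22.4/14.0) / ln(69.0/12.5) = ln(1.6000) / ln(5.5200)
  = 0.47000 / 1.70838 = 0.27512

α ≈ 0.28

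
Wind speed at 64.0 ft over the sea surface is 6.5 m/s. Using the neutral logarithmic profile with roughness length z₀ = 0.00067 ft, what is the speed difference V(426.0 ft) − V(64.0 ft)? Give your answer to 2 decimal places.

Log law: V₂ = V₁ · ln(z₂/z₀)/ln(z₁/z₀) = 6.5 × 13.3627/11.4671 = 7.5745 m/s
ΔV = 7.5745 − 6.5 = 1.0745 m/s

1.07 m/s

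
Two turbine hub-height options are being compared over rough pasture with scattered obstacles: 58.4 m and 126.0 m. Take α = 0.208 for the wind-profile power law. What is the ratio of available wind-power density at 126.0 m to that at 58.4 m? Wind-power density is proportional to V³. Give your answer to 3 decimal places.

1.616

Speed ratio: V_B/V_A = (z_B/z_A)^α = (126.0/58.4)^0.208 = (2.1575)^0.208 = 1.17345
Power-density ratio: P_B/P_A = (V_B/V_A)³ = (1.17345)³ = 1.61581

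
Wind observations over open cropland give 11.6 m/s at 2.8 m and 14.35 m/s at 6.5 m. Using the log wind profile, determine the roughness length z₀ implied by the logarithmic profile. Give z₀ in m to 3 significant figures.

Log law: V(z) ∝ ln(z/z₀). With r = V₁/V₂ = 11.6/14.35 = 0.80836,
r · ln(z₂/z₀) = ln(z₁/z₀) ⇒ ln z₀ = (ln z₁ − r·ln z₂)/(1 − r)
ln z₀ = (1.02962 − 0.80836×1.87180) / 0.19164 = -2.5229
z₀ = exp(-2.5229) = 0.08023 m

z₀ ≈ 0.0802 m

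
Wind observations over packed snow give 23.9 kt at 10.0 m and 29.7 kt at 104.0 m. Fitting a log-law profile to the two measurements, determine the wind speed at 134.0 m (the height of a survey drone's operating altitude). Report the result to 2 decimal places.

Log law: V ∝ ln(z/z₀). From the pair, with r = V₁/V₂ = 0.80471,
ln z₀ = (ln z₁ − r·ln z₂)/(1 − r) = (2.3026 − 0.80471×4.6444)/0.19529 = -7.3473 → z₀ = 0.0006443 m
V₃ = V₁ · ln(z₃/z₀)/ln(z₁/z₀) = 23.9 × 12.2451/9.6499 = 30.3277 kt

30.33 kt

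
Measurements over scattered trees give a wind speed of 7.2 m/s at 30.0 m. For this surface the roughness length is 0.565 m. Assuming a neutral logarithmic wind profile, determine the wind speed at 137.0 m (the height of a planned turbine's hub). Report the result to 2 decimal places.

9.95 m/s

Log law: V(z) ∝ ln(z/z₀), so V₂/V₁ = ln(z₂/z₀) / ln(z₁/z₀).
ln(137.0/0.565) = 5.4909, ln(30.0/0.565) = 3.9721
V₂ = 7.2 × 5.4909/3.9721 = 7.2 × 1.3824 = 9.9530 m/s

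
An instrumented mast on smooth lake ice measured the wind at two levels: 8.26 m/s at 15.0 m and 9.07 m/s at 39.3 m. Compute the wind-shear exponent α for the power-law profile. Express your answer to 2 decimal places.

Power law: V₂/V₁ = (z₂/z₁)^α ⇒ α = ln(V₂/V₁) / ln(z₂/z₁)
α = ln(9.07/8.26) / ln(39.3/15.0) = ln(1.0981) / ln(2.6200)
  = 0.09355 / 0.96317 = 0.09712

α ≈ 0.10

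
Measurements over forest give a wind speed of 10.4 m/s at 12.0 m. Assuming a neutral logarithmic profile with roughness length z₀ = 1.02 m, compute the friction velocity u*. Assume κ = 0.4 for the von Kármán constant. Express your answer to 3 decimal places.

u* ≈ 1.688 m/s

Log law: V(z) = (u*/κ) · ln(z/z₀) ⇒ u* = κ · V / ln(z/z₀)
u* = 0.4 × 10.4 / ln(12.0/1.02) = 0.4 × 10.4 / 2.4651
   = 4.1600 / 2.4651 = 1.6876 m/s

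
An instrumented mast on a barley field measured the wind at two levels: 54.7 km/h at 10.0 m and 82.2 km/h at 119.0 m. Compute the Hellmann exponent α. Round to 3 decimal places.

α ≈ 0.164

Power law: V₂/V₁ = (z₂/z₁)^α ⇒ α = ln(V₂/V₁) / ln(z₂/z₁)
α = ln(82.2/54.7) / ln(119.0/10.0) = ln(1.5027) / ln(11.9000)
  = 0.40729 / 2.47654 = 0.16446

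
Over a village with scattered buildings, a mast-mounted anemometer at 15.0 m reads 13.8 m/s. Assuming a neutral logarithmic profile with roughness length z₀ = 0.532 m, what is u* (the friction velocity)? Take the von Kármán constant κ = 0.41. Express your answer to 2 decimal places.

Log law: V(z) = (u*/κ) · ln(z/z₀) ⇒ u* = κ · V / ln(z/z₀)
u* = 0.41 × 13.8 / ln(15.0/0.532) = 0.41 × 13.8 / 3.3392
   = 5.6580 / 3.3392 = 1.6944 m/s

u* ≈ 1.69 m/s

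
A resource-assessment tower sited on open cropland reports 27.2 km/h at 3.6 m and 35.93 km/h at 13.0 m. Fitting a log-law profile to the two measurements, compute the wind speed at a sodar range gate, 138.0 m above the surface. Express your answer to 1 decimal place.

52.0 km/h

Log law: V ∝ ln(z/z₀). From the pair, with r = V₁/V₂ = 0.75703,
ln z₀ = (ln z₁ − r·ln z₂)/(1 − r) = (1.2809 − 0.75703×2.5649)/0.24297 = -2.7197 → z₀ = 0.06590 m
V₃ = V₁ · ln(z₃/z₀)/ln(z₁/z₀) = 27.2 × 7.6469/4.0006 = 51.9913 km/h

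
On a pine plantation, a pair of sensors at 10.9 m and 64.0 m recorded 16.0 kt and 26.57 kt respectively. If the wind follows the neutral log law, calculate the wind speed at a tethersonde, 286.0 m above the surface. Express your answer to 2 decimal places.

Log law: V ∝ ln(z/z₀). From the pair, with r = V₁/V₂ = 0.60218,
ln z₀ = (ln z₁ − r·ln z₂)/(1 − r) = (2.3888 − 0.60218×4.1589)/0.39782 = -0.2907 → z₀ = 0.7477 m
V₃ = V₁ · ln(z₃/z₀)/ln(z₁/z₀) = 16.0 × 5.9467/2.6795 = 35.5098 kt

35.51 kt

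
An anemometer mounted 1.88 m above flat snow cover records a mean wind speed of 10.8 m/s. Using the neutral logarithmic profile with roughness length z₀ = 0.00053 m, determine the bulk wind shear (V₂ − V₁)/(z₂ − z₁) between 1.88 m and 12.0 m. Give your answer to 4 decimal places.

0.2420 m/s/m

Log law: V₂ = V₁ · ln(z₂/z₀)/ln(z₁/z₀) = 10.8 × 10.0275/8.1739 = 13.2492 m/s
ΔV/Δz = (13.2492 − 10.8)/(12.0 − 1.88) = 2.4492/10.1200 = 0.24201 m/s/m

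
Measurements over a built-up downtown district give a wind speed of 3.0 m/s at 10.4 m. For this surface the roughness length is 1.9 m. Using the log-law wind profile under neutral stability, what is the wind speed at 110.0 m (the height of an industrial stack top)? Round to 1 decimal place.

Log law: V(z) ∝ ln(z/z₀), so V₂/V₁ = ln(z₂/z₀) / ln(z₁/z₀).
ln(110.0/1.9) = 4.0586, ln(10.4/1.9) = 1.7000
V₂ = 3.0 × 4.0586/1.7000 = 3.0 × 2.3875 = 7.1625 m/s

7.2 m/s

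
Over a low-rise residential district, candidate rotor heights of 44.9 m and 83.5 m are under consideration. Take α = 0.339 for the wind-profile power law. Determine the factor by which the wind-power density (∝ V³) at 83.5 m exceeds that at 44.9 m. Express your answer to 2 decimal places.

Speed ratio: V_B/V_A = (z_B/z_A)^α = (83.5/44.9)^0.339 = (1.8597)^0.339 = 1.23407
Power-density ratio: P_B/P_A = (V_B/V_A)³ = (1.23407)³ = 1.87941

1.88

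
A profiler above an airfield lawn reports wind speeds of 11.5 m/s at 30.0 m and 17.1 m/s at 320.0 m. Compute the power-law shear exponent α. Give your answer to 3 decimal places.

α ≈ 0.168

Power law: V₂/V₁ = (z₂/z₁)^α ⇒ α = ln(V₂/V₁) / ln(z₂/z₁)
α = ln(17.1/11.5) / ln(320.0/30.0) = ln(1.4870) / ln(10.6667)
  = 0.39673 / 2.36712 = 0.16760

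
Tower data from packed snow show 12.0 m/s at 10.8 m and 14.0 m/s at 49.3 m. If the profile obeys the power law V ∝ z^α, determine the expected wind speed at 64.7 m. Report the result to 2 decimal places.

First find α: α = ln(V₂/V₁)/ln(z₂/z₁) = ln(14.0/12.0)/ln(49.3/10.8) = 0.15415/1.51838 = 0.1015
Extrapolate from 49.3 m to 64.7 m: V₃ = 14.0 × (64.7/49.3)^0.1015 = 14.0 × 1.0280 = 14.3917 m/s

14.39 m/s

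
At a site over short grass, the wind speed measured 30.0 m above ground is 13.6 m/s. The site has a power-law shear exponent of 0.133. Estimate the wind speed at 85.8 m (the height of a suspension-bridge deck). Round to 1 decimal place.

15.6 m/s

Power-law profile: V₂ = V₁ · (z₂/z₁)^α
V₂ = 13.6 × (85.8/30.0)^0.133 = 13.6 × (2.8600)^0.133
    = 13.6 × 1.1500 = 15.6400 m/s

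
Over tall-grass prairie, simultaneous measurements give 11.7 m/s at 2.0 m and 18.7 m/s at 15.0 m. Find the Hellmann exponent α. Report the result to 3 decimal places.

α ≈ 0.233

Power law: V₂/V₁ = (z₂/z₁)^α ⇒ α = ln(V₂/V₁) / ln(z₂/z₁)
α = ln(18.7/11.7) / ln(15.0/2.0) = ln(1.5983) / ln(7.5000)
  = 0.46893 / 2.01490 = 0.23273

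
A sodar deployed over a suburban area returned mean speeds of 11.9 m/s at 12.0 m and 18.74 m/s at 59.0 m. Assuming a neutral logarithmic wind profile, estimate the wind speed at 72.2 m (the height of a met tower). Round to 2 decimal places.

Log law: V ∝ ln(z/z₀). From the pair, with r = V₁/V₂ = 0.63501,
ln z₀ = (ln z₁ − r·ln z₂)/(1 − r) = (2.4849 − 0.63501×4.0775)/0.36499 = -0.2859 → z₀ = 0.7513 m
V₃ = V₁ · ln(z₃/z₀)/ln(z₁/z₀) = 11.9 × 4.5653/2.7708 = 19.6071 m/s

19.61 m/s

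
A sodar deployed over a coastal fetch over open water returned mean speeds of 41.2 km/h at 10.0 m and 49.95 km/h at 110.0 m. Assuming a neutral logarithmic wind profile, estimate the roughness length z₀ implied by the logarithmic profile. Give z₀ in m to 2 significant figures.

z₀ ≈ 0.00012 m

Log law: V(z) ∝ ln(z/z₀). With r = V₁/V₂ = 41.2/49.95 = 0.82482,
r · ln(z₂/z₀) = ln(z₁/z₀) ⇒ ln z₀ = (ln z₁ − r·ln z₂)/(1 − r)
ln z₀ = (2.30259 − 0.82482×4.70048) / 0.17518 = -8.9881
z₀ = exp(-8.9881) = 0.0001249 m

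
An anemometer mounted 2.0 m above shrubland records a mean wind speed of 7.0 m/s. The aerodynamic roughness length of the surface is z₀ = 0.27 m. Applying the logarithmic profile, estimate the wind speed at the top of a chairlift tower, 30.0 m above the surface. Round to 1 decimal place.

Log law: V(z) ∝ ln(z/z₀), so V₂/V₁ = ln(z₂/z₀) / ln(z₁/z₀).
ln(30.0/0.27) = 4.7105, ln(2.0/0.27) = 2.0025
V₂ = 7.0 × 4.7105/2.0025 = 7.0 × 2.3523 = 16.4664 m/s

16.5 m/s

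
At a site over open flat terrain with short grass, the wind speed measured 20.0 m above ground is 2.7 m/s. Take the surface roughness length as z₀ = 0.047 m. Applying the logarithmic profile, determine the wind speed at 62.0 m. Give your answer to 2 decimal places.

3.20 m/s

Log law: V(z) ∝ ln(z/z₀), so V₂/V₁ = ln(z₂/z₀) / ln(z₁/z₀).
ln(62.0/0.047) = 7.1847, ln(20.0/0.047) = 6.0533
V₂ = 2.7 × 7.1847/6.0533 = 2.7 × 1.1869 = 3.2046 m/s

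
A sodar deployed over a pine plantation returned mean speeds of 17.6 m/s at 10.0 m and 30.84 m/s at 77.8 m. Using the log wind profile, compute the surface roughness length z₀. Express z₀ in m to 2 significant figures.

Log law: V(z) ∝ ln(z/z₀). With r = V₁/V₂ = 17.6/30.84 = 0.57069,
r · ln(z₂/z₀) = ln(z₁/z₀) ⇒ ln z₀ = (ln z₁ − r·ln z₂)/(1 − r)
ln z₀ = (2.30259 − 0.57069×4.35414) / 0.42931 = -0.4246
z₀ = exp(-0.4246) = 0.6541 m

z₀ ≈ 0.65 m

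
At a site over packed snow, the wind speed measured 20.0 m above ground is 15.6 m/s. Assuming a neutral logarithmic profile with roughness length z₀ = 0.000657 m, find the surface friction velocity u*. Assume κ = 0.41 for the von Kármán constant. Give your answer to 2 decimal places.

u* ≈ 0.62 m/s

Log law: V(z) = (u*/κ) · ln(z/z₀) ⇒ u* = κ · V / ln(z/z₀)
u* = 0.41 × 15.6 / ln(20.0/0.000657) = 0.41 × 15.6 / 10.3236
   = 6.3960 / 10.3236 = 0.6196 m/s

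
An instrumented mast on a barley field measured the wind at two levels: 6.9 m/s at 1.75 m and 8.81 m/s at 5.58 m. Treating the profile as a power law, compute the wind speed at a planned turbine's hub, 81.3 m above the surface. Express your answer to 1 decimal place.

First find α: α = ln(V₂/V₁)/ln(z₂/z₁) = ln(8.81/6.9)/ln(5.58/1.75) = 0.24437/1.15957 = 0.2107
Extrapolate from 5.58 m to 81.3 m: V₃ = 8.81 × (81.3/5.58)^0.2107 = 8.81 × 1.7587 = 15.4939 m/s

15.5 m/s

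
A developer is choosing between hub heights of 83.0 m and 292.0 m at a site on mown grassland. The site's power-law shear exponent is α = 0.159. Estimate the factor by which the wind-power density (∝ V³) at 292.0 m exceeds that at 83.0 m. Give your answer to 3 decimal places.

Speed ratio: V_B/V_A = (z_B/z_A)^α = (292.0/83.0)^0.159 = (3.5181)^0.159 = 1.22141
Power-density ratio: P_B/P_A = (V_B/V_A)³ = (1.22141)³ = 1.82216

1.822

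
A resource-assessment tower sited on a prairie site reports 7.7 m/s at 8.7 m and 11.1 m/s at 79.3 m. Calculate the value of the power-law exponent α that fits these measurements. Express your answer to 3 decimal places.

α ≈ 0.165

Power law: V₂/V₁ = (z₂/z₁)^α ⇒ α = ln(V₂/V₁) / ln(z₂/z₁)
α = ln(11.1/7.7) / ln(79.3/8.7) = ln(1.4416) / ln(9.1149)
  = 0.36572 / 2.20992 = 0.16549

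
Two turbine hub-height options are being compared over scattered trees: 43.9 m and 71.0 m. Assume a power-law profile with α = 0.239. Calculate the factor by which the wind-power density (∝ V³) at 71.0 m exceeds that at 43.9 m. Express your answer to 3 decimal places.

1.412

Speed ratio: V_B/V_A = (z_B/z_A)^α = (71.0/43.9)^0.239 = (1.6173)^0.239 = 1.12176
Power-density ratio: P_B/P_A = (V_B/V_A)³ = (1.12176)³ = 1.41158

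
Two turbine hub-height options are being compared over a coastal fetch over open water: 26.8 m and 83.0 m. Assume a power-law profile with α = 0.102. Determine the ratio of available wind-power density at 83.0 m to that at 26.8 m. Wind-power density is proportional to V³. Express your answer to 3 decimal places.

Speed ratio: V_B/V_A = (z_B/z_A)^α = (83.0/26.8)^0.102 = (3.0970)^0.102 = 1.12222
Power-density ratio: P_B/P_A = (V_B/V_A)³ = (1.12222)³ = 1.41328

1.413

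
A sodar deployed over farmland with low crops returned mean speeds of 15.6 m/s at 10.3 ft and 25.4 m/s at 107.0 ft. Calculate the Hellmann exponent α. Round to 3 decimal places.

α ≈ 0.208

Power law: V₂/V₁ = (z₂/z₁)^α ⇒ α = ln(V₂/V₁) / ln(z₂/z₁)
α = ln(25.4/15.6) / ln(107.0/10.3) = ln(1.6282) / ln(10.3883)
  = 0.48748 / 2.34068 = 0.20826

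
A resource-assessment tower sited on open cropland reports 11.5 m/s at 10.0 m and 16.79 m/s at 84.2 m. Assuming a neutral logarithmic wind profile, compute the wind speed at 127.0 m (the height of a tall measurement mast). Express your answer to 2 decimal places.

Log law: V ∝ ln(z/z₀). From the pair, with r = V₁/V₂ = 0.68493,
ln z₀ = (ln z₁ − r·ln z₂)/(1 − r) = (2.3026 − 0.68493×4.4332)/0.31507 = -2.3292 → z₀ = 0.09738 m
V₃ = V₁ · ln(z₃/z₀)/ln(z₁/z₀) = 11.5 × 7.1734/4.6318 = 17.8104 m/s

17.81 m/s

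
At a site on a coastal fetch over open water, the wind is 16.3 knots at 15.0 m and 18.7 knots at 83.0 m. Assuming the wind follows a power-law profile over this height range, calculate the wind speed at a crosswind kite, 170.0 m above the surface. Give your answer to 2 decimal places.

First find α: α = ln(V₂/V₁)/ln(z₂/z₁) = ln(18.7/16.3)/ln(83.0/15.0) = 0.13736/1.71079 = 0.0803
Extrapolate from 83.0 m to 170.0 m: V₃ = 18.7 × (170.0/83.0)^0.0803 = 18.7 × 1.0593 = 19.8080 knots

19.81 knots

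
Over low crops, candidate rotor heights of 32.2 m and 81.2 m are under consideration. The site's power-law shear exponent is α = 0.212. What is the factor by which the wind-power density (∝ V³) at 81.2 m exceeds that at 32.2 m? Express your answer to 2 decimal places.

Speed ratio: V_B/V_A = (z_B/z_A)^α = (81.2/32.2)^0.212 = (2.5217)^0.212 = 1.21664
Power-density ratio: P_B/P_A = (V_B/V_A)³ = (1.21664)³ = 1.80087

1.80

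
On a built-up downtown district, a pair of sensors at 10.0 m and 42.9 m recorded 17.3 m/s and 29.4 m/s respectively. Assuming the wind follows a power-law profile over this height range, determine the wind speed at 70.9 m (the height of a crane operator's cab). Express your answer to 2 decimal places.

First find α: α = ln(V₂/V₁)/ln(z₂/z₁) = ln(29.4/17.3)/ln(42.9/10.0) = 0.53029/1.45629 = 0.3641
Extrapolate from 42.9 m to 70.9 m: V₃ = 29.4 × (70.9/42.9)^0.3641 = 29.4 × 1.2007 = 35.3019 m/s

35.30 m/s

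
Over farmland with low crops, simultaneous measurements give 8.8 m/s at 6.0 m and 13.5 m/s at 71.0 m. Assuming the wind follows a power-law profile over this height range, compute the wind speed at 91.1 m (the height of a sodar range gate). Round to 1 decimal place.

First find α: α = ln(V₂/V₁)/ln(z₂/z₁) = ln(13.5/8.8)/ln(71.0/6.0) = 0.42794/2.47092 = 0.1732
Extrapolate from 71.0 m to 91.1 m: V₃ = 13.5 × (91.1/71.0)^0.1732 = 13.5 × 1.0441 = 14.0956 m/s

14.1 m/s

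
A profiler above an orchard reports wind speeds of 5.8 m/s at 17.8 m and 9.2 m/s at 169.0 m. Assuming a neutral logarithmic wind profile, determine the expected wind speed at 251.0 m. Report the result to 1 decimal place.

9.8 m/s

Log law: V ∝ ln(z/z₀). From the pair, with r = V₁/V₂ = 0.63043,
ln z₀ = (ln z₁ − r·ln z₂)/(1 − r) = (2.8792 − 0.63043×5.1299)/0.36957 = -0.9602 → z₀ = 0.3828 m
V₃ = V₁ · ln(z₃/z₀)/ln(z₁/z₀) = 5.8 × 6.4857/3.8394 = 9.7975 m/s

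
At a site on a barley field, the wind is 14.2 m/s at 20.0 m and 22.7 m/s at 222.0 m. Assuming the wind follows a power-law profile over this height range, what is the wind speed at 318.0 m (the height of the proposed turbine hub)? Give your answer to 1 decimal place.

First find α: α = ln(V₂/V₁)/ln(z₂/z₁) = ln(22.7/14.2)/ln(222.0/20.0) = 0.46912/2.40695 = 0.1949
Extrapolate from 222.0 m to 318.0 m: V₃ = 22.7 × (318.0/222.0)^0.1949 = 22.7 × 1.0726 = 24.3470 m/s

24.3 m/s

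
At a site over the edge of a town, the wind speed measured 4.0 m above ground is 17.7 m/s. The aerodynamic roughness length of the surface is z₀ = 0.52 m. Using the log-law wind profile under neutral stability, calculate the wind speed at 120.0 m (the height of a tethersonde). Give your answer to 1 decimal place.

47.2 m/s

Log law: V(z) ∝ ln(z/z₀), so V₂/V₁ = ln(z₂/z₀) / ln(z₁/z₀).
ln(120.0/0.52) = 5.4414, ln(4.0/0.52) = 2.0402
V₂ = 17.7 × 5.4414/2.0402 = 17.7 × 2.6671 = 47.2072 m/s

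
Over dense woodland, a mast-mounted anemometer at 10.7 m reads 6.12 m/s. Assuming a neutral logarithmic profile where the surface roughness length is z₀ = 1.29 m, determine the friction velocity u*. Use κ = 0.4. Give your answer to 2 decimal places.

Log law: V(z) = (u*/κ) · ln(z/z₀) ⇒ u* = κ · V / ln(z/z₀)
u* = 0.4 × 6.12 / ln(10.7/1.29) = 0.4 × 6.12 / 2.1156
   = 2.4480 / 2.1156 = 1.1571 m/s

u* ≈ 1.16 m/s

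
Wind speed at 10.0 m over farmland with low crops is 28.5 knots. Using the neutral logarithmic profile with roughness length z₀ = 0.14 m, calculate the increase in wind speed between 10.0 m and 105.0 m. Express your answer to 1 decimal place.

15.7 knots

Log law: V₂ = V₁ · ln(z₂/z₀)/ln(z₁/z₀) = 28.5 × 6.6201/4.2687 = 44.1990 knots
ΔV = 44.1990 − 28.5 = 15.6990 knots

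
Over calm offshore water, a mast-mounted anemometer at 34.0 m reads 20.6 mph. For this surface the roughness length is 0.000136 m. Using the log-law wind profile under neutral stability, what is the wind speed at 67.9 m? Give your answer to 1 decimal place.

21.7 mph

Log law: V(z) ∝ ln(z/z₀), so V₂/V₁ = ln(z₂/z₀) / ln(z₁/z₀).
ln(67.9/0.000136) = 13.1209, ln(34.0/0.000136) = 12.4292
V₂ = 20.6 × 13.1209/12.4292 = 20.6 × 1.0556 = 21.7464 mph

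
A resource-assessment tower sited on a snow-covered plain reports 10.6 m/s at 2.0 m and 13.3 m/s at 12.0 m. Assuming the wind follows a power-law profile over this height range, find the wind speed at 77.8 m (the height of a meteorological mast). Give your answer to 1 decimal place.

First find α: α = ln(V₂/V₁)/ln(z₂/z₁) = ln(13.3/10.6)/ln(12.0/2.0) = 0.22691/1.79176 = 0.1266
Extrapolate from 12.0 m to 77.8 m: V₃ = 13.3 × (77.8/12.0)^0.1266 = 13.3 × 1.2671 = 16.8523 m/s

16.9 m/s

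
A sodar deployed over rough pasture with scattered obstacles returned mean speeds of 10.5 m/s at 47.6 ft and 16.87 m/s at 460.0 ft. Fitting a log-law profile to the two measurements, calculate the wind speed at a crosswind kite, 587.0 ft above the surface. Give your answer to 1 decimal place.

17.6 m/s

Log law: V ∝ ln(z/z₀). From the pair, with r = V₁/V₂ = 0.62241,
ln z₀ = (ln z₁ − r·ln z₂)/(1 − r) = (3.8628 − 0.62241×6.1312)/0.37759 = 0.1237 → z₀ = 1.132 ft
V₃ = V₁ · ln(z₃/z₀)/ln(z₁/z₀) = 10.5 × 6.2513/3.7391 = 17.5546 m/s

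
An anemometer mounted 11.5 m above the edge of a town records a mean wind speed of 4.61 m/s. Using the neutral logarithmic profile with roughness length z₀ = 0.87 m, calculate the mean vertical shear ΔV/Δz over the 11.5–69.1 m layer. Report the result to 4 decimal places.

0.0556 m/s/m

Log law: V₂ = V₁ · ln(z₂/z₀)/ln(z₁/z₀) = 4.61 × 4.3748/2.5816 = 7.8121 m/s
ΔV/Δz = (7.8121 − 4.61)/(69.1 − 11.5) = 3.2021/57.6000 = 0.05559 m/s/m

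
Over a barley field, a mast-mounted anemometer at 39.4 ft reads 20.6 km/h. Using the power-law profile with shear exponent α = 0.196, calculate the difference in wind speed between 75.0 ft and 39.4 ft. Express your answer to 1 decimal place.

2.8 km/h

Power law: V₂ = V₁ · (z₂/z₁)^α = 20.6 × (1.9036)^0.196 = 23.3702 km/h
ΔV = 23.3702 − 20.6 = 2.7702 km/h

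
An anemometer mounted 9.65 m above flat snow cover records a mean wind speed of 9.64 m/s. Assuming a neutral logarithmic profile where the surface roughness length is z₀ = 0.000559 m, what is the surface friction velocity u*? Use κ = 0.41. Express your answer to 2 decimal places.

u* ≈ 0.41 m/s

Log law: V(z) = (u*/κ) · ln(z/z₀) ⇒ u* = κ · V / ln(z/z₀)
u* = 0.41 × 9.64 / ln(9.65/0.000559) = 0.41 × 9.64 / 9.7563
   = 3.9524 / 9.7563 = 0.4051 m/s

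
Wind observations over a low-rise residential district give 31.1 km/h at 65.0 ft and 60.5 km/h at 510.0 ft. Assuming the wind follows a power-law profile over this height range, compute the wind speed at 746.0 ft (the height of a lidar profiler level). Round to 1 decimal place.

First find α: α = ln(V₂/V₁)/ln(z₂/z₁) = ln(60.5/31.1)/ln(510.0/65.0) = 0.66544/2.06002 = 0.3230
Extrapolate from 510.0 ft to 746.0 ft: V₃ = 60.5 × (746.0/510.0)^0.3230 = 60.5 × 1.1307 = 68.4083 km/h

68.4 km/h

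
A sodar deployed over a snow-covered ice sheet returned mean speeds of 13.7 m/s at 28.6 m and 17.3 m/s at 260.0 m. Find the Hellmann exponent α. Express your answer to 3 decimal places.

Power law: V₂/V₁ = (z₂/z₁)^α ⇒ α = ln(V₂/V₁) / ln(z₂/z₁)
α = ln(17.3/13.7) / ln(260.0/28.6) = ln(1.2628) / ln(9.0909)
  = 0.23331 / 2.20727 = 0.10570

α ≈ 0.106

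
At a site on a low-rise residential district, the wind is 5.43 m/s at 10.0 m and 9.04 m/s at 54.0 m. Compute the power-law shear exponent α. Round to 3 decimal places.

Power law: V₂/V₁ = (z₂/z₁)^α ⇒ α = ln(V₂/V₁) / ln(z₂/z₁)
α = ln(9.04/5.43) / ln(54.0/10.0) = ln(1.6648) / ln(5.4000)
  = 0.50972 / 1.68640 = 0.30225

α ≈ 0.302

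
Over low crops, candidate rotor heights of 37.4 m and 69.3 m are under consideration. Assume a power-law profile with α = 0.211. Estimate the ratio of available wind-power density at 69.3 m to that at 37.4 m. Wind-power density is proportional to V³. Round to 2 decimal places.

Speed ratio: V_B/V_A = (z_B/z_A)^α = (69.3/37.4)^0.211 = (1.8529)^0.211 = 1.13899
Power-density ratio: P_B/P_A = (V_B/V_A)³ = (1.13899)³ = 1.47760

1.48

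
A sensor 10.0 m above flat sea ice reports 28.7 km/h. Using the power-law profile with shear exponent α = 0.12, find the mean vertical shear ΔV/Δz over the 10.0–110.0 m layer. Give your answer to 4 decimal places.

Power law: V₂ = V₁ · (z₂/z₁)^α = 28.7 × (11.0000)^0.12 = 38.2692 km/h
ΔV/Δz = (38.2692 − 28.7)/(110.0 − 10.0) = 9.5692/100.0000 = 0.09569 km/h/m

0.0957 km/h/m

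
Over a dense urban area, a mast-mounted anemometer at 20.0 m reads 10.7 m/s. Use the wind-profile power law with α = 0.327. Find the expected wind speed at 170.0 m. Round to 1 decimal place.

21.5 m/s

Power-law profile: V₂ = V₁ · (z₂/z₁)^α
V₂ = 10.7 × (170.0/20.0)^0.327 = 10.7 × (8.5000)^0.327
    = 10.7 × 2.0134 = 21.5429 m/s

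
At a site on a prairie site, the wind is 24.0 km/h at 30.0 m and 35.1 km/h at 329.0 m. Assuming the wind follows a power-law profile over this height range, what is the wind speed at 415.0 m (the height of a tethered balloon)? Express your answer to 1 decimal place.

First find α: α = ln(V₂/V₁)/ln(z₂/z₁) = ln(35.1/24.0)/ln(329.0/30.0) = 0.38015/2.39486 = 0.1587
Extrapolate from 329.0 m to 415.0 m: V₃ = 35.1 × (415.0/329.0)^0.1587 = 35.1 × 1.0375 = 36.4180 km/h

36.4 km/h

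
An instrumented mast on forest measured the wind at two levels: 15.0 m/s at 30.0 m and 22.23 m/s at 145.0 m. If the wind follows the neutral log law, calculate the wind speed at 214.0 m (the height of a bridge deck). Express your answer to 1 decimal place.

Log law: V ∝ ln(z/z₀). From the pair, with r = V₁/V₂ = 0.67476,
ln z₀ = (ln z₁ − r·ln z₂)/(1 − r) = (3.4012 − 0.67476×4.9767)/0.32524 = 0.1324 → z₀ = 1.142 m
V₃ = V₁ · ln(z₃/z₀)/ln(z₁/z₀) = 15.0 × 5.2335/3.2687 = 24.0162 m/s

24.0 m/s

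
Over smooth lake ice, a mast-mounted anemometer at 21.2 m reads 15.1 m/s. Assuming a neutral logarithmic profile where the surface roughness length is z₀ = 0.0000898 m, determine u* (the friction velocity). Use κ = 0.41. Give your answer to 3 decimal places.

u* ≈ 0.500 m/s

Log law: V(z) = (u*/κ) · ln(z/z₀) ⇒ u* = κ · V / ln(z/z₀)
u* = 0.41 × 15.1 / ln(21.2/0.0000898) = 0.41 × 15.1 / 12.3719
   = 6.1910 / 12.3719 = 0.5004 m/s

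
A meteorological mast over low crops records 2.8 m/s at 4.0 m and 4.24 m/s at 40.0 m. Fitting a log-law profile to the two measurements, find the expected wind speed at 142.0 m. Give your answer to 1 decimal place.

Log law: V ∝ ln(z/z₀). From the pair, with r = V₁/V₂ = 0.66038,
ln z₀ = (ln z₁ − r·ln z₂)/(1 − r) = (1.3863 − 0.66038×3.6889)/0.33962 = -3.0910 → z₀ = 0.04546 m
V₃ = V₁ · ln(z₃/z₀)/ln(z₁/z₀) = 2.8 × 8.0468/4.4772 = 5.0323 m/s

5.0 m/s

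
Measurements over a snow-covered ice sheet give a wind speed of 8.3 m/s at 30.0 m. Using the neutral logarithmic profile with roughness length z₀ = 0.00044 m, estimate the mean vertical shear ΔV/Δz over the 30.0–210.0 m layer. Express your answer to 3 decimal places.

Log law: V₂ = V₁ · ln(z₂/z₀)/ln(z₁/z₀) = 8.3 × 13.0758/11.1299 = 9.7511 m/s
ΔV/Δz = (9.7511 − 8.3)/(210.0 − 30.0) = 1.4511/180.0000 = 0.00806 m/s/m

0.008 m/s/m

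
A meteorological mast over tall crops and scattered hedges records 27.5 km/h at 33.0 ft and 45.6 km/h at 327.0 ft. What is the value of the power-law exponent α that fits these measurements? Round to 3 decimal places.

α ≈ 0.221

Power law: V₂/V₁ = (z₂/z₁)^α ⇒ α = ln(V₂/V₁) / ln(z₂/z₁)
α = ln(45.6/27.5) / ln(327.0/33.0) = ln(1.6582) / ln(9.9091)
  = 0.50572 / 2.29345 = 0.22051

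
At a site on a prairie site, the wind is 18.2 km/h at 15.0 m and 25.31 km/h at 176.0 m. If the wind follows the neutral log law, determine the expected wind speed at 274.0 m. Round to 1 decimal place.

Log law: V ∝ ln(z/z₀). From the pair, with r = V₁/V₂ = 0.71908,
ln z₀ = (ln z₁ − r·ln z₂)/(1 − r) = (2.7081 − 0.71908×5.1705)/0.28092 = -3.5952 → z₀ = 0.02745 m
V₃ = V₁ · ln(z₃/z₀)/ln(z₁/z₀) = 18.2 × 9.2084/6.3033 = 26.5881 km/h

26.6 km/h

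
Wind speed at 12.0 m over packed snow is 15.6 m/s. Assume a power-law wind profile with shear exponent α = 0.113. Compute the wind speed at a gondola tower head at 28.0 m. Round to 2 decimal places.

Power-law profile: V₂ = V₁ · (z₂/z₁)^α
V₂ = 15.6 × (28.0/12.0)^0.113 = 15.6 × (2.3333)^0.113
    = 15.6 × 1.1005 = 17.1675 m/s

17.17 m/s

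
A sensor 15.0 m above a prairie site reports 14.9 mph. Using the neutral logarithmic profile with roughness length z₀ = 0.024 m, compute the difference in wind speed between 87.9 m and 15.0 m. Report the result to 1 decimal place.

4.1 mph

Log law: V₂ = V₁ · ln(z₂/z₀)/ln(z₁/z₀) = 14.9 × 8.2059/6.4378 = 18.9923 mph
ΔV = 18.9923 − 14.9 = 4.0923 mph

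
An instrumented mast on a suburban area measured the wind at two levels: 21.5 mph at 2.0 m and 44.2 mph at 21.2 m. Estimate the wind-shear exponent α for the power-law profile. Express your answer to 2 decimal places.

Power law: V₂/V₁ = (z₂/z₁)^α ⇒ α = ln(V₂/V₁) / ln(z₂/z₁)
α = ln(44.2/21.5) / ln(21.2/2.0) = ln(2.0558) / ln(10.6000)
  = 0.72067 / 2.36085 = 0.30526

α ≈ 0.31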